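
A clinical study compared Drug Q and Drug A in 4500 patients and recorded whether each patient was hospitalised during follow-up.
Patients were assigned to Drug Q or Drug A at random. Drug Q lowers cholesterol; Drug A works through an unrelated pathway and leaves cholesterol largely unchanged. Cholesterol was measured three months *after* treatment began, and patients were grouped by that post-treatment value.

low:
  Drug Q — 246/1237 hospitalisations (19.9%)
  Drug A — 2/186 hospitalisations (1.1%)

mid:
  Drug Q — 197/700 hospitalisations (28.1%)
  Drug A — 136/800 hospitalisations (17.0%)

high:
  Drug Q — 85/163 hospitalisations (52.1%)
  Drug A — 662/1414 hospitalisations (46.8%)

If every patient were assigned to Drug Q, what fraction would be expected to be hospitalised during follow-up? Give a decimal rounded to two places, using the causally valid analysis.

Within every cholesterol level Drug A has the lower rate, yet pooled Drug Q does — Simpson's reversal.
Because the drug influences cholesterol, cholesterol is a post-treatment mediator, not a confounder. Stratifying on it would bias the estimate; the causal effect is the crude pooled difference.
So P(outcome | do(Drug Q)) is just the pooled rate for Drug Q: 528/2100 = 0.251.

0.25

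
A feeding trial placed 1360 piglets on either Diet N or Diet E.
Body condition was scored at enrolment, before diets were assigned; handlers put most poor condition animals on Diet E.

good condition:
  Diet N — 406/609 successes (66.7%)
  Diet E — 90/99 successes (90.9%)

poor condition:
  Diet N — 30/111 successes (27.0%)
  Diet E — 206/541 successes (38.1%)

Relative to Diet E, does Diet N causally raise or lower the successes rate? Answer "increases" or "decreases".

decreases

Diet E is higher inside every starting body condition stratum but Diet N is higher in aggregate. Whether to stratify depends on how starting body condition relates to the diet.
Since starting body condition is a pre-existing factor (not a product of the diet) and it affects the outcome on its own, it is a confounder. The stratified rates, not the pooled rate, identify the causal effect.
Within each level — good condition: 66.7% vs 90.9%; poor condition: 27.0% vs 38.1% — Diet E is higher every time.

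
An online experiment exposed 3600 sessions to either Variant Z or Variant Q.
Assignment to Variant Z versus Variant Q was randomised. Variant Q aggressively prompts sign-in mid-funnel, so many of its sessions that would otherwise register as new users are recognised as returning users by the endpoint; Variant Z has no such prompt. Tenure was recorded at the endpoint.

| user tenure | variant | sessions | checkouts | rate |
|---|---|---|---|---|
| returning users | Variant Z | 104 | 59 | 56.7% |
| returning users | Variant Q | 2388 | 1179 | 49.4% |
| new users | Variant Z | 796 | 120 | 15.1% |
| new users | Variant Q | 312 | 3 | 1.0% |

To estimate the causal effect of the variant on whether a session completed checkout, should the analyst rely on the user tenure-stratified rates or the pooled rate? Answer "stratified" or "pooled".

The user tenure-specific comparison favours Variant Z throughout, but the pooled figures favour Variant Q. The question is whether to condition on user tenure.
User tenure is recorded after the variant and is itself shifted by it — it sits on the causal path from variant to outcome. Conditioning on a mediator would strip out part of the effect we want; the pooled comparison gives the total causal effect.
Pooled: Variant Z 19.9% vs Variant Q 43.8%; Variant Q is higher overall.

pooled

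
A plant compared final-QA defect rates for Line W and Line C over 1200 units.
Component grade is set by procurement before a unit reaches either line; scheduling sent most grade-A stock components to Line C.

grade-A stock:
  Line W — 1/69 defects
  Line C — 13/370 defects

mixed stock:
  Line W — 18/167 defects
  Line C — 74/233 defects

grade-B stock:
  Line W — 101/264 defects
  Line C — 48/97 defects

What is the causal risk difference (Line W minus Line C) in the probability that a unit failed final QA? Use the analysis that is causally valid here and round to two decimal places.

The component grade-specific comparison favours Line W throughout, but the pooled figures favour Line C. The question is whether to condition on component grade.
Nothing the line does changes component grade; the imbalance is an allocation artefact. With component grade also predicting the outcome, the pooled figure is confounded, and the within-stratum comparison is the causal one.
Adjusting over the population distribution of component grade: 0.366·(0.014−0.035) + 0.333·(0.108−0.318) + 0.301·(0.383−0.495) = -0.111.

-0.11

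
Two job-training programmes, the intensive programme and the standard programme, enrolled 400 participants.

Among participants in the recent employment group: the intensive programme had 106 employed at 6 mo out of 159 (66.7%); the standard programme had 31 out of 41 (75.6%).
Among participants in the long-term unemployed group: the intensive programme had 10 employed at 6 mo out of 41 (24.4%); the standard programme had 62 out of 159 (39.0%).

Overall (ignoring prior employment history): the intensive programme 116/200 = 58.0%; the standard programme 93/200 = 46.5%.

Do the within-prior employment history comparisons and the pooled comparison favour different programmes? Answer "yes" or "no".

yes

Within each prior employment history level (recent employment 66.7% vs 75.6%; long-term unemployed 24.4% vs 39.0%), the standard programme has the higher rate every time. Pooled: 58.0% vs 46.5% — the intensive programme has the higher rate overall. The two comparisons disagree.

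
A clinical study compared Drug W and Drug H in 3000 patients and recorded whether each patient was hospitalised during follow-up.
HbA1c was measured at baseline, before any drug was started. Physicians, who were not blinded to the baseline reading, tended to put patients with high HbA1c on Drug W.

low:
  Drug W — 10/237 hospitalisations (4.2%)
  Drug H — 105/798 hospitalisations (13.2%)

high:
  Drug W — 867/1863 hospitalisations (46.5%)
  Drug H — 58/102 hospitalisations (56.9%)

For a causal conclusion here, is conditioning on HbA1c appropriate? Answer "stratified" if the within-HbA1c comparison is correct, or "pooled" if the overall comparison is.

The imbalance in HbA1c arose from how patients were allocated, not from anything the drug did; and HbA1c independently affects the outcome. The pooled gap is confounded — condition on HbA1c.
Within each level — low: 4.2% vs 13.2%; high: 46.5% vs 56.9% — Drug W is lower every time.

stratified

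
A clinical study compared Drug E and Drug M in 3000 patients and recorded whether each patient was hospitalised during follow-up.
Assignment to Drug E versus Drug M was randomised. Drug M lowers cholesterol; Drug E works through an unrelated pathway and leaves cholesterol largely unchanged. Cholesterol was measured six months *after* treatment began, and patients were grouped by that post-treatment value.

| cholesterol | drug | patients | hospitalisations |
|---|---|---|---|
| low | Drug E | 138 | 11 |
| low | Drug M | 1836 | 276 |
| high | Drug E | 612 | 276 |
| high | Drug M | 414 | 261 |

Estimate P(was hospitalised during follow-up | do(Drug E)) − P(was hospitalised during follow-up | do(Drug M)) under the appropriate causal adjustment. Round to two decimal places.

Drug E is lower inside every cholesterol stratum but Drug M is lower in aggregate. Whether to stratify depends on how cholesterol relates to the drug.
The distribution of cholesterol is itself part of what the drug does — it is an intermediate outcome. Holding it fixed would remove that part of the effect; the total effect is the pooled difference.
The causal difference is the pooled difference: 0.383 − 0.239 = +0.144.

+0.14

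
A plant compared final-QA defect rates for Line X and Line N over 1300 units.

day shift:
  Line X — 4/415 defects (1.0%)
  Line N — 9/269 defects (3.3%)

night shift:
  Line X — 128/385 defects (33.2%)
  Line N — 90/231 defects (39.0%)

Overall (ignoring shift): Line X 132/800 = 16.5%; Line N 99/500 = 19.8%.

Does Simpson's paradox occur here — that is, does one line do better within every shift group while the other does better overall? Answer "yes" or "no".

no

Within each shift level (day shift 1.0% vs 3.3%; night shift 33.2% vs 39.0%), Line X has the lower rate every time. Pooled: 16.5% vs 19.8% — Line X has the lower rate overall. They agree.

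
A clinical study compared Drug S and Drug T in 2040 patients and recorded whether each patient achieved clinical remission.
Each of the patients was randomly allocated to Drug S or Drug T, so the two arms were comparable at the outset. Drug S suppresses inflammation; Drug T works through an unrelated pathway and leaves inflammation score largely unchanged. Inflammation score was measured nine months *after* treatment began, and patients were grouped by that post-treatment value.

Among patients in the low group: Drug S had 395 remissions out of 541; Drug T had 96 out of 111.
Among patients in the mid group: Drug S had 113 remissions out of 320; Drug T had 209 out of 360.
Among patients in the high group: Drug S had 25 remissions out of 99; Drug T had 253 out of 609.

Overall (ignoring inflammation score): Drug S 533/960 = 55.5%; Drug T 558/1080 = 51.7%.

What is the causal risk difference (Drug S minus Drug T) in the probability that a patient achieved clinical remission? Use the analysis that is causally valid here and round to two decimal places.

+0.04

The inflammation score-specific comparison favours Drug T throughout, but the pooled figures favour Drug S. The question is whether to condition on inflammation score.
Inflammation score lies on the pathway drug → inflammation score → outcome, so adjusting for it blocks the indirect effect. For the total causal effect of drug, use the unadjusted pooled rates.
The causal difference is the pooled difference: 0.555 − 0.517 = +0.039.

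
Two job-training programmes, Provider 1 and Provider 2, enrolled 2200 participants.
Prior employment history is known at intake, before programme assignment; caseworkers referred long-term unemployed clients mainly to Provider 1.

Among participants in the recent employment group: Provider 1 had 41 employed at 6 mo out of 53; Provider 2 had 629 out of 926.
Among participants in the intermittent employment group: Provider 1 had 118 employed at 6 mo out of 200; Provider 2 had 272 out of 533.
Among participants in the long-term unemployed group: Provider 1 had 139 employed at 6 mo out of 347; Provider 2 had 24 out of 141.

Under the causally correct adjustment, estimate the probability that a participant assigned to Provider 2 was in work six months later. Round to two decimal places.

The stratified and pooled comparisons disagree (Provider 1 wins within each prior employment history; Provider 2 wins overall), so the answer turns on the causal role of prior employment history.
Prior employment history is set before the programme has any effect — it is not caused by the programme — and it independently drives the outcome. That makes it a confounder, so the causal comparison is within prior employment history levels.
Standardising Provider 2 to the population prior employment history mix: 0.445·629/926 + 0.333·272/533 + 0.222·24/141 = 0.510.

0.51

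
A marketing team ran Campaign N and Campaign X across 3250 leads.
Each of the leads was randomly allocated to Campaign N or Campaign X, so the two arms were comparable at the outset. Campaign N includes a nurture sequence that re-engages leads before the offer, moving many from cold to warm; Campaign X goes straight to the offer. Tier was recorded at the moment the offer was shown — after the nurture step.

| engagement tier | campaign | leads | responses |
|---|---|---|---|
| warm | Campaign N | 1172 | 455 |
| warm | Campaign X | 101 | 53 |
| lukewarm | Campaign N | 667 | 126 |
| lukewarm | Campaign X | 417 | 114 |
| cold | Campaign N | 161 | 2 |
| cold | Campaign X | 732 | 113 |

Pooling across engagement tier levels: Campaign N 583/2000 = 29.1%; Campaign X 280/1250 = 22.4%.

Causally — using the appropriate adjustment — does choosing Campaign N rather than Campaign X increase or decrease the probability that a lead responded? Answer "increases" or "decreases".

increases

Engagement tier lies on the pathway campaign → engagement tier → outcome, so adjusting for it blocks the indirect effect. For the total causal effect of campaign, use the unadjusted pooled rates.
Pooled: Campaign N 29.1% vs Campaign X 22.4%; Campaign N is higher overall.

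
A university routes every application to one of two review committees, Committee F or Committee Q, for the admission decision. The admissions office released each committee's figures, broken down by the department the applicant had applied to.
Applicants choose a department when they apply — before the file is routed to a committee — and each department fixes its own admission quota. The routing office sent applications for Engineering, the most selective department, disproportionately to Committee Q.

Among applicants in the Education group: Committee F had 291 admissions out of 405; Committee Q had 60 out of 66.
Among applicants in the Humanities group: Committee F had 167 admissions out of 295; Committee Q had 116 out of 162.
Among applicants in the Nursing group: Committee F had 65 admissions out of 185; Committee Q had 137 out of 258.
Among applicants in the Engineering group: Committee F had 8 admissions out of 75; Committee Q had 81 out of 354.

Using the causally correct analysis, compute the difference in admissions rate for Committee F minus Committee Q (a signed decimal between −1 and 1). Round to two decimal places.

Department differs across review committees for reasons unrelated to any effect of the review committee itself, and it separately predicts the outcome — a classic confounder. We must compare within department levels.
Adjusting over the population distribution of department: 0.262·(0.719−0.909) + 0.254·(0.566−0.716) + 0.246·(0.351−0.531) + 0.238·(0.107−0.229) = -0.161.

-0.16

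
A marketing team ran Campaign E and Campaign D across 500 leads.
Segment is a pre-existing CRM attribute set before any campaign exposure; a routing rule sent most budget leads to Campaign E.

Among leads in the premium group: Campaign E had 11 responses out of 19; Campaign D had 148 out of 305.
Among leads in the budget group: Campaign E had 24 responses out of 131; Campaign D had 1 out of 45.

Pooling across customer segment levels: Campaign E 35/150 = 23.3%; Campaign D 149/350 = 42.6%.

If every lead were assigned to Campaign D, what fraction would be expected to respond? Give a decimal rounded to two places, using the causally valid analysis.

0.32

Within every customer segment level Campaign E has the higher rate, yet pooled Campaign D does — Simpson's reversal.
Since customer segment is a pre-existing factor (not a product of the campaign) and it affects the outcome on its own, it is a confounder. The stratified rates, not the pooled rate, identify the causal effect.
Standardising Campaign D to the population customer segment mix: 0.648·148/305 + 0.352·1/45 = 0.322.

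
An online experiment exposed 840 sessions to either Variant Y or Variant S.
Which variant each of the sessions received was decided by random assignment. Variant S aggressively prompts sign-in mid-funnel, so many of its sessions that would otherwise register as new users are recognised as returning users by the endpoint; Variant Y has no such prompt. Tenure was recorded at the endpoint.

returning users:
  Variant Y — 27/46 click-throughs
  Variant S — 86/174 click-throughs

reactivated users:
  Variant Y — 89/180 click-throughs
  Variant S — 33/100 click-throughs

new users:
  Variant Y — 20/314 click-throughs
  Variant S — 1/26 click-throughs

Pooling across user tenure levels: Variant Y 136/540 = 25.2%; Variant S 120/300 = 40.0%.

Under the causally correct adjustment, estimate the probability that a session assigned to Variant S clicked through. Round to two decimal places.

User tenure lies on the pathway variant → user tenure → outcome, so adjusting for it blocks the indirect effect. For the total causal effect of variant, use the unadjusted pooled rates.
So P(outcome | do(Variant S)) is just the pooled rate for Variant S: 120/300 = 0.400.

0.40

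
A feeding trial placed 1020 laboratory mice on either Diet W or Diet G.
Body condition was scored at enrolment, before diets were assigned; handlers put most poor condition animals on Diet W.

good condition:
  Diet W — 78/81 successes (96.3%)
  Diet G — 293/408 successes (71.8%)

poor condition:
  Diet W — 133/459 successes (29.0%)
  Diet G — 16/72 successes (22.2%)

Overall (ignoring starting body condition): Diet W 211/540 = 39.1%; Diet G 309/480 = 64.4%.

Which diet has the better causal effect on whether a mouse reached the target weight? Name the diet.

Diet W

The stratified and pooled comparisons disagree (Diet W wins within each starting body condition; Diet G wins overall), so the answer turns on the causal role of starting body condition.
The imbalance in starting body condition arose from how laboratory mice were allocated, not from anything the diet did; and starting body condition independently affects the outcome. The pooled gap is confounded — condition on starting body condition.
Within each level — good condition: 96.3% vs 71.8%; poor condition: 29.0% vs 22.2% — Diet W is higher every time.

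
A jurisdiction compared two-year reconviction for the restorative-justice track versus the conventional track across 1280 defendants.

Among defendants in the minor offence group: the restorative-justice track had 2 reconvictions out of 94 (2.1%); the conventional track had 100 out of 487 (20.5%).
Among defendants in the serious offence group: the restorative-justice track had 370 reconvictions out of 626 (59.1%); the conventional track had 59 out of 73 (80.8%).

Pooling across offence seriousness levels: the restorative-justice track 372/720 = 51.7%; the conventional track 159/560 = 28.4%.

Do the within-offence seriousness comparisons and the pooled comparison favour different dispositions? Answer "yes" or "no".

yes

Within each offence seriousness level (minor offence 2.1% vs 20.5%; serious offence 59.1% vs 80.8%), the restorative-justice track has the lower rate every time. Pooled: 51.7% vs 28.4% — the conventional track has the lower rate overall. The two comparisons disagree.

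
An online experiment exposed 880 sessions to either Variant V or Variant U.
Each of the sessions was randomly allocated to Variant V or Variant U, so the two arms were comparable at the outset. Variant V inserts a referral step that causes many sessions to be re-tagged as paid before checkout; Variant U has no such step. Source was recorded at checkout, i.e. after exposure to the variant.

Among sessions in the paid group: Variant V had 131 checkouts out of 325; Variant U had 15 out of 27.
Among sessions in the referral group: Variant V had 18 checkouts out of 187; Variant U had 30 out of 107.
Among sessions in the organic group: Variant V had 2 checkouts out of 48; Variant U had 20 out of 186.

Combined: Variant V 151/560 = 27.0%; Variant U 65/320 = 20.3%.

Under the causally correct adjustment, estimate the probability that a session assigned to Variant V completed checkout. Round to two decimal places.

Within every traffic source level Variant U has the higher rate, yet pooled Variant V does — Simpson's reversal.
Because the variant influences traffic source, traffic source is a post-treatment mediator, not a confounder. Stratifying on it would bias the estimate; the causal effect is the crude pooled difference.
So P(outcome | do(Variant V)) is just the pooled rate for Variant V: 151/560 = 0.270.

0.27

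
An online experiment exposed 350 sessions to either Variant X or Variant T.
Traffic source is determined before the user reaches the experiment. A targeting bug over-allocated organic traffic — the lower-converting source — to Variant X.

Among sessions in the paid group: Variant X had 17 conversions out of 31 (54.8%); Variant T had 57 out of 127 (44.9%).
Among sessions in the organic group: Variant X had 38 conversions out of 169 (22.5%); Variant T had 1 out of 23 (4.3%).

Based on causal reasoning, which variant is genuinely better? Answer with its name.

Variant X

Traffic source is set before the variant has any effect — it is not caused by the variant — and it independently drives the outcome. That makes it a confounder, so the causal comparison is within traffic source levels.
Within each level — paid: 54.8% vs 44.9%; organic: 22.5% vs 4.3% — Variant X is higher every time.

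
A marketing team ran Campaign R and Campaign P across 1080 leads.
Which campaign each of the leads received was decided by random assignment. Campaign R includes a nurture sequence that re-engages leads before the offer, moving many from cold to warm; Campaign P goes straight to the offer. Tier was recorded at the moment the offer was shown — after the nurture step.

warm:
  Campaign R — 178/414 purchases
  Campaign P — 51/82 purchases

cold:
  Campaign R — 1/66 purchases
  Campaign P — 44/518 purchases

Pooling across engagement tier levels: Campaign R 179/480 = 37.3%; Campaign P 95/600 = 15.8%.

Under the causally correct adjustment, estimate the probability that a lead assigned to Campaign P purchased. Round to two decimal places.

The stratified and pooled comparisons disagree (Campaign P wins within each engagement tier; Campaign R wins overall), so the answer turns on the causal role of engagement tier.
Engagement tier here is a post-treatment variable shaped by the campaign; conditioning on it would introduce bias rather than remove it. The overall comparison is the causal one.
So P(outcome | do(Campaign P)) is just the pooled rate for Campaign P: 95/600 = 0.158.

0.16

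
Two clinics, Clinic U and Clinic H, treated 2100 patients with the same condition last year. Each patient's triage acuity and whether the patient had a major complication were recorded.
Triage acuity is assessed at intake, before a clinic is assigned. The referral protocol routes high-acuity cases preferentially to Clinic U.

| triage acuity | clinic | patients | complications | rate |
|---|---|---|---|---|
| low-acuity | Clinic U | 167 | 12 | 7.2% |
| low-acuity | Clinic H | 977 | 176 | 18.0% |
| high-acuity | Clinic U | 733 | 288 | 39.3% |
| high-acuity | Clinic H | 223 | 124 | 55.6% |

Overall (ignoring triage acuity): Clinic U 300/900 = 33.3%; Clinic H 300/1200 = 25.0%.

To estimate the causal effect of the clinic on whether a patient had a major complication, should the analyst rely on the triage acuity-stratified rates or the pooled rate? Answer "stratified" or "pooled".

Within every triage acuity level Clinic U has the lower rate, yet pooled Clinic H does — Simpson's reversal.
Triage acuity satisfies the back-door criterion: it is not a descendant of the clinic, and it blocks the spurious path from clinic to outcome. Adjusting for it (i.e., using the within-triage acuity rates) gives the causal effect.
Within each level — low-acuity: 7.2% vs 18.0%; high-acuity: 39.3% vs 55.6% — Clinic U is lower every time.

stratified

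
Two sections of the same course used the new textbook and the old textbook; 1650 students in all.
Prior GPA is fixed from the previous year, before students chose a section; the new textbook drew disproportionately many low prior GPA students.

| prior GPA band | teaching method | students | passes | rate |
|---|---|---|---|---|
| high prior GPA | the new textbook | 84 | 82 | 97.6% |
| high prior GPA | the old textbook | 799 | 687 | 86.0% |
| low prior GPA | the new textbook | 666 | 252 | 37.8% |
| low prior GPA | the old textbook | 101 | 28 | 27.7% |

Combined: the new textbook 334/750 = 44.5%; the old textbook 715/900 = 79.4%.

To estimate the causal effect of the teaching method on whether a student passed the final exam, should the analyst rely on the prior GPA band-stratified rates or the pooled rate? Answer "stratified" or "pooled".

Within every prior GPA band level the new textbook has the higher rate, yet pooled the old textbook does — Simpson's reversal.
Here prior GPA band is a common cause — it drives both which teaching method a case falls under and the outcome. The crude comparison mixes populations; the stratum-specific rates are the causally relevant ones.
Within each level — high prior GPA: 97.6% vs 86.0%; low prior GPA: 37.8% vs 27.7% — the new textbook is higher every time.

stratified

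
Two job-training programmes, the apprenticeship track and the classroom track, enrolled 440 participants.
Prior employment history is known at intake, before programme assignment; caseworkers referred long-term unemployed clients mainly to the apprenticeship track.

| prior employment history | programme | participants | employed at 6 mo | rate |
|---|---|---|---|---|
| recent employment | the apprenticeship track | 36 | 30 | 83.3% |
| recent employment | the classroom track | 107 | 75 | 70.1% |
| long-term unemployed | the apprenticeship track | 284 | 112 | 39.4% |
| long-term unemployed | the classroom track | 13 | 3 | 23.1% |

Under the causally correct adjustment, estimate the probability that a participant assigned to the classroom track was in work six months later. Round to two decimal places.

The imbalance in prior employment history arose from how participants were allocated, not from anything the programme did; and prior employment history independently affects the outcome. The pooled gap is confounded — condition on prior employment history.
Standardising the classroom track to the population prior employment history mix: 0.325·75/107 + 0.675·3/13 = 0.384.

0.38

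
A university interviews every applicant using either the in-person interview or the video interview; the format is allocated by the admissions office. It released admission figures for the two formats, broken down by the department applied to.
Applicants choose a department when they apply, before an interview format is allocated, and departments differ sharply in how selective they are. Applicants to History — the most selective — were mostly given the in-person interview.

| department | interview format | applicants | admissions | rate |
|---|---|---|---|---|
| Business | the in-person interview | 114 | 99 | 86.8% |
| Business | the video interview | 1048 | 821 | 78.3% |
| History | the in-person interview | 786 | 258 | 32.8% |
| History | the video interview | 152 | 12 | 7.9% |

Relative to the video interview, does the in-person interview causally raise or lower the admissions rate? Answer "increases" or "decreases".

Within every department level the in-person interview has the higher rate, yet pooled the video interview does — Simpson's reversal.
The imbalance in department arose from how applicants were allocated, not from anything the interview format did; and department independently affects the outcome. The pooled gap is confounded — condition on department.
Within each level — Business: 86.8% vs 78.3%; History: 32.8% vs 7.9% — the in-person interview is higher every time.

increases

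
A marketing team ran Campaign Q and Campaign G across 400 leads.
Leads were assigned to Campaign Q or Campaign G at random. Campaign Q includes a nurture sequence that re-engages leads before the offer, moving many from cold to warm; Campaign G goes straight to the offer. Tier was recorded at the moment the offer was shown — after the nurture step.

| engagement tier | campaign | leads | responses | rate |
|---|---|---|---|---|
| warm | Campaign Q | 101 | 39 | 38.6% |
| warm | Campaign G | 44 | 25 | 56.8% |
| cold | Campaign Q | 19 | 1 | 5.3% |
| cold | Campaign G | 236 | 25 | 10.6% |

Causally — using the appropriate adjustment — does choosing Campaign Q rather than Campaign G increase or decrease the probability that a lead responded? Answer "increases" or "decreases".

increases

The distribution of engagement tier is itself part of what the campaign does — it is an intermediate outcome. Holding it fixed would remove that part of the effect; the total effect is the pooled difference.
Pooled: Campaign Q 33.3% vs Campaign G 17.9%; Campaign Q is higher overall.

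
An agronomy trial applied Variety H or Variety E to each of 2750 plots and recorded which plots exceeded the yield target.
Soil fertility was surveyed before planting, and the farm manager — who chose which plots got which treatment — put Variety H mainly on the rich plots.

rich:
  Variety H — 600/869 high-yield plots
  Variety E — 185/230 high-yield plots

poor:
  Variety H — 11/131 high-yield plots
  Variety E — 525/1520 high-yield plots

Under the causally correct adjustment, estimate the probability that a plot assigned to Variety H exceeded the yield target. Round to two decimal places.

Within every soil fertility level Variety E has the higher rate, yet pooled Variety H does — Simpson's reversal.
Soil fertility satisfies the back-door criterion: it is not a descendant of the variety, and it blocks the spurious path from variety to outcome. Adjusting for it (i.e., using the within-soil fertility rates) gives the causal effect.
Standardising Variety H to the population soil fertility mix: 0.400·600/869 + 0.600·11/131 = 0.326.

0.33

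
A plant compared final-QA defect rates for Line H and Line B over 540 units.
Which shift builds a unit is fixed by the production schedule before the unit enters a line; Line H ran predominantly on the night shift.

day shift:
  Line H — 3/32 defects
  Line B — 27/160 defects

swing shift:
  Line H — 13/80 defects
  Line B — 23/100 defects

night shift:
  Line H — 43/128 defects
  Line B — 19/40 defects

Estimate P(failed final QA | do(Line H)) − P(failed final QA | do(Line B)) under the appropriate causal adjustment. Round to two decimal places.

The shift-specific comparison favours Line H throughout, but the pooled figures favour Line B. The question is whether to condition on shift.
Shift differs across lines for reasons unrelated to any effect of the line itself, and it separately predicts the outcome — a classic confounder. We must compare within shift levels.
Adjusting over the population distribution of shift: 0.356·(0.094−0.169) + 0.333·(0.163−0.230) + 0.311·(0.336−0.475) = -0.092.

-0.09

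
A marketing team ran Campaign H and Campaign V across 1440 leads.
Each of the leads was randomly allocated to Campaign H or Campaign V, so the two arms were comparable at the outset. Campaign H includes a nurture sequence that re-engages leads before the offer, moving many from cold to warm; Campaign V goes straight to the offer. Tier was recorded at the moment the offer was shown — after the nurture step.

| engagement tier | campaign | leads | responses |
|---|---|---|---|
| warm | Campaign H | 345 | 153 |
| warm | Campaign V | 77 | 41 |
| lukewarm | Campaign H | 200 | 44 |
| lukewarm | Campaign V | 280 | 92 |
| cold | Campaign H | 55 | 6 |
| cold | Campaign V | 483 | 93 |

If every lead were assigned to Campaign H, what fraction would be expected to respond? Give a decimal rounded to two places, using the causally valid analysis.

The engagement tier-specific comparison favours Campaign V throughout, but the pooled figures favour Campaign H. The question is whether to condition on engagement tier.
Engagement tier is recorded after the campaign and is itself shifted by it — it sits on the causal path from campaign to outcome. Conditioning on a mediator would strip out part of the effect we want; the pooled comparison gives the total causal effect.
So P(outcome | do(Campaign H)) is just the pooled rate for Campaign H: 203/600 = 0.338.

0.34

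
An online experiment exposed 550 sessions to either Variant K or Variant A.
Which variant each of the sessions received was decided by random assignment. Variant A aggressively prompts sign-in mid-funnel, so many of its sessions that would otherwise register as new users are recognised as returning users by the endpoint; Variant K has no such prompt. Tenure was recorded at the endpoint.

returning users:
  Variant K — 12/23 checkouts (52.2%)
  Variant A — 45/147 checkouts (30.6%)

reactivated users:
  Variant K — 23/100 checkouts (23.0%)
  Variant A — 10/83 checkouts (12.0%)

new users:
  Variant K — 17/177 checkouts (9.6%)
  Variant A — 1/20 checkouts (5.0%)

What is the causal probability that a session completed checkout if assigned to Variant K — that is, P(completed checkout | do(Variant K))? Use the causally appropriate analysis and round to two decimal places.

The distribution of user tenure is itself part of what the variant does — it is an intermediate outcome. Holding it fixed would remove that part of the effect; the total effect is the pooled difference.
So P(outcome | do(Variant K)) is just the pooled rate for Variant K: 52/300 = 0.173.

0.17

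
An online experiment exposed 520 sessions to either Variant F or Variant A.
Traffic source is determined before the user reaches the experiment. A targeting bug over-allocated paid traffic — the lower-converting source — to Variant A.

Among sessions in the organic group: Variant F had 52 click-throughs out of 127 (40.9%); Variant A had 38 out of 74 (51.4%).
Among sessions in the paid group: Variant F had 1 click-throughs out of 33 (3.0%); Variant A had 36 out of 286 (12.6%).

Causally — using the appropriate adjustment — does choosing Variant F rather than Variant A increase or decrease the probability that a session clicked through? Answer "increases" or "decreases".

decreases

Here traffic source is a common cause — it drives both which variant a case falls under and the outcome. The crude comparison mixes populations; the stratum-specific rates are the causally relevant ones.
Within each level — organic: 40.9% vs 51.4%; paid: 3.0% vs 12.6% — Variant A is higher every time.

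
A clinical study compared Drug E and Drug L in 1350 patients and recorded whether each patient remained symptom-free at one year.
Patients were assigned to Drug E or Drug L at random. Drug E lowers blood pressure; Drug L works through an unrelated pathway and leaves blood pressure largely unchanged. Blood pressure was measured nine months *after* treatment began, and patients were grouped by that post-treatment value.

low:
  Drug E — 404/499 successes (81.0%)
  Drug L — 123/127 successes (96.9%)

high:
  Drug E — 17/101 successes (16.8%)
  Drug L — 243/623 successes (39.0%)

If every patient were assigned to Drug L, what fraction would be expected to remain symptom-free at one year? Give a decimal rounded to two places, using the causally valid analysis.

The blood pressure-specific comparison favours Drug L throughout, but the pooled figures favour Drug E. The question is whether to condition on blood pressure.
The distribution of blood pressure is itself part of what the drug does — it is an intermediate outcome. Holding it fixed would remove that part of the effect; the total effect is the pooled difference.
So P(outcome | do(Drug L)) is just the pooled rate for Drug L: 366/750 = 0.488.

0.49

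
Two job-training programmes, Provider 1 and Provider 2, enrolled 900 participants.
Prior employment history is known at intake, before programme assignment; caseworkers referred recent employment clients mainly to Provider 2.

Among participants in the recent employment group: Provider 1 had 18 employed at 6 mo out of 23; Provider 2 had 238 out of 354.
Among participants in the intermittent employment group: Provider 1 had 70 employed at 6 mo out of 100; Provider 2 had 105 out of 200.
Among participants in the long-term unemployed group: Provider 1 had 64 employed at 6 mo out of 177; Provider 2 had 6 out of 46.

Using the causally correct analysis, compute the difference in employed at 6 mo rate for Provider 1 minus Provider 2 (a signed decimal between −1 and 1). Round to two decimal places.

+0.16

Within every prior employment history level Provider 1 has the higher rate, yet pooled Provider 2 does — Simpson's reversal.
Since prior employment history is a pre-existing factor (not a product of the programme) and it affects the outcome on its own, it is a confounder. The stratified rates, not the pooled rate, identify the causal effect.
Adjusting over the population distribution of prior employment history: 0.419·(0.783−0.672) + 0.333·(0.700−0.525) + 0.248·(0.362−0.130) = +0.162.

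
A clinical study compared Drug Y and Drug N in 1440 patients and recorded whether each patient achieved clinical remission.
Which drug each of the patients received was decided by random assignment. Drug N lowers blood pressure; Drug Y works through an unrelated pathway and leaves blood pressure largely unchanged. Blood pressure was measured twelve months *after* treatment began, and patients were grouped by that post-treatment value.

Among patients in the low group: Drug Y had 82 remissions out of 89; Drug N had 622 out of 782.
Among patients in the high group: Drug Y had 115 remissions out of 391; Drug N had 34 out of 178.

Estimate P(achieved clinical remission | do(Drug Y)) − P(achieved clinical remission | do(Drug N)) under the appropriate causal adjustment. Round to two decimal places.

Blood pressure lies on the pathway drug → blood pressure → outcome, so adjusting for it blocks the indirect effect. For the total causal effect of drug, use the unadjusted pooled rates.
The causal difference is the pooled difference: 0.410 − 0.683 = -0.273.

-0.27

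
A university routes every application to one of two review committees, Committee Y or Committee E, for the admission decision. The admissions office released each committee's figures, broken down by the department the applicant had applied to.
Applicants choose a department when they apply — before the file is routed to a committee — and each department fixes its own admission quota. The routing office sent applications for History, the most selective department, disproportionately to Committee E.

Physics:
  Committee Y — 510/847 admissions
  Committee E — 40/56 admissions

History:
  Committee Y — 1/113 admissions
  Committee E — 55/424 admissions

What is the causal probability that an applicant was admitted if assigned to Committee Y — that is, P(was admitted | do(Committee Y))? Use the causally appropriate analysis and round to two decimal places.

Within every department level Committee E has the higher rate, yet pooled Committee Y does — Simpson's reversal.
Department is set before the review committee has any effect — it is not caused by the review committee — and it independently drives the outcome. That makes it a confounder, so the causal comparison is within department levels.
Standardising Committee Y to the population department mix: 0.627·510/847 + 0.373·1/113 = 0.381.

0.38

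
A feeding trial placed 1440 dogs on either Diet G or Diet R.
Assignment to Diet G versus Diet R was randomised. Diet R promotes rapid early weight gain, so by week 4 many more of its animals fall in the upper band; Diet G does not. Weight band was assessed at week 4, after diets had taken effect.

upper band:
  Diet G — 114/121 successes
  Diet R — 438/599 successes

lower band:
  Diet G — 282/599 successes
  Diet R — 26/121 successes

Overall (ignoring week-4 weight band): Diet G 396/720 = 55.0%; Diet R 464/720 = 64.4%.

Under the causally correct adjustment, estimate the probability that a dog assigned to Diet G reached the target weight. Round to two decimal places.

Stratifying would compare diets among dogs the diets themselves sorted into week-4 weight band groups — a form of selection on an intermediate. The unconditioned pooled rates give the total causal effect.
So P(outcome | do(Diet G)) is just the pooled rate for Diet G: 396/720 = 0.550.

0.55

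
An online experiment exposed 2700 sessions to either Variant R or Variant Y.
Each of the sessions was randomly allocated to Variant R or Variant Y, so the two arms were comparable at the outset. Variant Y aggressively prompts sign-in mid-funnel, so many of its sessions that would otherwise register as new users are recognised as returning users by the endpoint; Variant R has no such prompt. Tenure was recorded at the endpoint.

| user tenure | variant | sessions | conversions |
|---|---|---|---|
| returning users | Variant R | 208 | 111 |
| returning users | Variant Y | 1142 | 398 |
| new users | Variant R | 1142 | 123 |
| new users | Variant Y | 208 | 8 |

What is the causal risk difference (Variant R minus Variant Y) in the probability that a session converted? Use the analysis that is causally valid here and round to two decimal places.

-0.13

Within every user tenure level Variant R has the higher rate, yet pooled Variant Y does — Simpson's reversal.
The distribution of user tenure is itself part of what the variant does — it is an intermediate outcome. Holding it fixed would remove that part of the effect; the total effect is the pooled difference.
The causal difference is the pooled difference: 0.173 − 0.301 = -0.127.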